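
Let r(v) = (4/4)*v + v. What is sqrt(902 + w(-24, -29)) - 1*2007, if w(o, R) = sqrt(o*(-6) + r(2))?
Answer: -2007 + sqrt(902 + 2*sqrt(37)) ≈ -1976.8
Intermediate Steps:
r(v) = 2*v (r(v) = (4*(1/4))*v + v = 1*v + v = v + v = 2*v)
w(o, R) = sqrt(4 - 6*o) (w(o, R) = sqrt(o*(-6) + 2*2) = sqrt(-6*o + 4) = sqrt(4 - 6*o))
sqrt(902 + w(-24, -29)) - 1*2007 = sqrt(902 + sqrt(4 - 6*(-24))) - 1*2007 = sqrt(902 + sqrt(4 + 144)) - 2007 = sqrt(902 + sqrt(148)) - 2007 = sqrt(902 + 2*sqrt(37)) - 2007 = -2007 + sqrt(902 + 2*sqrt(37))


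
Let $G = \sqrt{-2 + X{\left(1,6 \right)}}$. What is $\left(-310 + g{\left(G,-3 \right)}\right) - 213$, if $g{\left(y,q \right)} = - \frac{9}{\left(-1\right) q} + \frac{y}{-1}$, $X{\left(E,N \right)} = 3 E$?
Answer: $-527$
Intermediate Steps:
$G = 1$ ($G = \sqrt{-2 + 3 \cdot 1} = \sqrt{-2 + 3} = \sqrt{1} = 1$)
$g{\left(y,q \right)} = - y + \frac{9}{q}$ ($g{\left(y,q \right)} = - 9 \left(- \frac{1}{q}\right) + y \left(-1\right) = \frac{9}{q} - y = - y + \frac{9}{q}$)
$\left(-310 + g{\left(G,-3 \right)}\right) - 213 = \left(-310 + \left(\left(-1\right) 1 + \frac{9}{-3}\right)\right) - 213 = \left(-310 + \left(-1 + 9 \left(- \frac{1}{3}\right)\right)\right) - 213 = \left(-310 - 4\right) - 213 = -314 - 213 = -527$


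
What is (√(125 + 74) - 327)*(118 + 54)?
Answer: -56244 + 172*√199 ≈ -53818.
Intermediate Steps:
(√(125 + 74) - 327)*(118 + 54) = (√199 - 327)*172 = (-327 + √199)*172 = -56244 + 172*√199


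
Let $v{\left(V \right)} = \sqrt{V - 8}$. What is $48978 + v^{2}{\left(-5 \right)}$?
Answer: $48965$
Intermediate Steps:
$v{\left(V \right)} = \sqrt{-8 + V}$
$48978 + v^{2}{\left(-5 \right)} = 48978 + \left(\sqrt{-8 - 5}\right)^{2} = 48978 + \left(\sqrt{-13}\right)^{2} = 48978 + \left(i \sqrt{13}\right)^{2} = 48978 - 13 = 48965$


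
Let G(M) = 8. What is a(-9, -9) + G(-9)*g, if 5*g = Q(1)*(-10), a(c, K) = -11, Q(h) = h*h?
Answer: -27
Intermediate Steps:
Q(h) = h²
g = -2 (g = (1²*(-10))/5 = (1*(-10))/5 = (⅕)*(-10) = -2)
a(-9, -9) + G(-9)*g = -11 + 8*(-2) = -11 - 16 = -27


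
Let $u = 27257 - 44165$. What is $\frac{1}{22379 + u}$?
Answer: $\frac{1}{5471} \approx 0.00018278$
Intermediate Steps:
$u = -16908$ ($u = 27257 - 44165 = -16908$)
$\frac{1}{22379 + u} = \frac{1}{22379 - 16908} = \frac{1}{5471}$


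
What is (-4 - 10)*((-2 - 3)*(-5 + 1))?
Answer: -280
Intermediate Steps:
(-4 - 10)*((-2 - 3)*(-5 + 1)) = -(-70)*(-4) = -14*20 = -280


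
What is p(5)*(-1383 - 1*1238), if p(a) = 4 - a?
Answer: 2621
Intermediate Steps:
p(5)*(-1383 - 1*1238) = (4 - 1*5)*(-1383 - 1*1238) = (4 - 5)*(-1383 - 1238) = -1*(-2621) = 2621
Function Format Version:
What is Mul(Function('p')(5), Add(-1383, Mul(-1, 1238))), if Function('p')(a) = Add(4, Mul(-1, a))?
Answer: 2621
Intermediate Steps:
Mul(Function('p')(5), Add(-1383, Mul(-1, 1238))) = Mul(Add(4, Mul(-1, 5)), Add(-1383, Mul(-1, 1238))) = Mul(Add(4, -5), Add(-1383, -1238)) = Mul(-1, -2621) = 2621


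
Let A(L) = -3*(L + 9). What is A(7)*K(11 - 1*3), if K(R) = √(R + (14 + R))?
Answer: -48*√30 ≈ -262.91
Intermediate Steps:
K(R) = √(14 + 2*R)
A(L) = -27 - 3*L (A(L) = -3*(9 + L) = -27 - 3*L)
A(7)*K(11 - 1*3) = (-27 - 3*7)*√(14 + 2*(11 - 1*3)) = (-27 - 21)*√(14 + 2*(11 - 3)) = -48*√(14 + 2*8) = -48*√(14 + 16) = -48*√30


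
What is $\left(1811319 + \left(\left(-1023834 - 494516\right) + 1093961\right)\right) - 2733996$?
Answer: $-1347066$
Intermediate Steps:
$\left(1811319 + \left(\left(-1023834 - 494516\right) + 1093961\right)\right) - 2733996 = \left(1811319 + \left(-1518350 + 1093961\right)\right) - 2733996 = \left(1811319 - 424389\right) - 2733996 = 1386930 - 2733996 = -1347066$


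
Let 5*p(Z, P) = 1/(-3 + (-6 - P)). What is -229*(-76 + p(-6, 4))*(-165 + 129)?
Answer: -40733604/65 ≈ -6.2667e+5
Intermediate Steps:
p(Z, P) = 1/(5*(-9 - P)) (p(Z, P) = 1/(5*(-3 + (-6 - P))) = 1/(5*(-9 - P)))
-229*(-76 + p(-6, 4))*(-165 + 129) = -229*(-76 - 1/(45 + 5*4))*(-165 + 129) = -229*(-76 - 1/(45 + 20))*(-36) = -229*(-76 - 1/65)*(-36) = -(-1131489)*(-36)/65 = -229*177876/65 = -40733604/65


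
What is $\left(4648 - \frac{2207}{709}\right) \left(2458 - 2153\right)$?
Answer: $\frac{1004433625}{709} \approx 1.4167 \cdot 10^{6}$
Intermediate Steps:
$\left(4648 - \frac{2207}{709}\right) \left(2458 - 2153\right) = \left(4648 - \frac{2207}{709}\right) 305 = \frac{3293225}{709} \cdot 305 = \frac{1004433625}{709}$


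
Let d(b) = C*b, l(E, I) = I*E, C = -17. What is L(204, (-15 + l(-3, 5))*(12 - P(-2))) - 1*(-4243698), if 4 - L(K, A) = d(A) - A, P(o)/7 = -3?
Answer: 4225882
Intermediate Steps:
l(E, I) = E*I
d(b) = -17*b
P(o) = -21 (P(o) = 7*(-3) = -21)
L(K, A) = 4 + 18*A (L(K, A) = 4 - (-17*A - A) = 4 - (-18)*A = 4 + 18*A)
L(204, (-15 + l(-3, 5))*(12 - P(-2))) - 1*(-4243698) = (4 + 18*((-15 - 3*5)*(12 - 1*(-21)))) - 1*(-4243698) = (4 + 18*((-15 - 15)*(12 + 21))) + 4243698 = (4 + 18*(-30*33)) + 4243698 = (4 + 18*(-990)) + 4243698 = (4 - 17820) + 4243698 = -17816 + 4243698 = 4225882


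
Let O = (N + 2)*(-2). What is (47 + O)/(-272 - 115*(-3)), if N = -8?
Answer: 59/73 ≈ 0.80822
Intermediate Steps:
O = 12 (O = (-8 + 2)*(-2) = -6*(-2) = 12)
(47 + O)/(-272 - 115*(-3)) = (47 + 12)/(-272 - 115*(-3)) = 59/(-272 + 345) = 59/73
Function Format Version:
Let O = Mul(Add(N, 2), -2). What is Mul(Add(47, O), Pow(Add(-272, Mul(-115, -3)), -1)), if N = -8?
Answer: Rational(59, 73) ≈ 0.80822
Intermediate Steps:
O = 12 (O = Mul(Add(-8, 2), -2) = Mul(-6, -2) = 12)
Mul(Add(47, O), Pow(Add(-272, Mul(-115, -3)), -1)) = Mul(Add(47, 12), Pow(Add(-272, Mul(-115, -3)), -1)) = Mul(59, Pow(Add(-272, 345), -1)) = Mul(59, Pow(73, -1)) = Mul(59, Rational(1, 73)) = Rational(59, 73)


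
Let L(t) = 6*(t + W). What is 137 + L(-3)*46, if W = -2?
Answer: -1243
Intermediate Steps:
L(t) = -12 + 6*t (L(t) = 6*(t - 2) = 6*(-2 + t) = -12 + 6*t)
137 + L(-3)*46 = 137 + (-12 + 6*(-3))*46 = 137 + (-12 - 18)*46 = 137 - 30*46 = 137 - 1380 = -1243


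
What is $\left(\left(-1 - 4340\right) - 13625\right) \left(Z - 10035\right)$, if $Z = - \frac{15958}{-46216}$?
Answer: $\frac{2082985235383}{11554} \approx 1.8028 \cdot 10^{8}$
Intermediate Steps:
$Z = \frac{7979}{23108}$ ($Z = \left(-15958\right) \left(- \frac{1}{46216}\right) = \frac{7979}{23108} \approx 0.34529$)
$\left(\left(-1 - 4340\right) - 13625\right) \left(Z - 10035\right) = \left(\left(-1 - 4340\right) - 13625\right) \left(\frac{7979}{23108} - 10035\right) = \left(\left(-1 - 4340\right) - 13625\right) \left(- \frac{231880801}{23108}\right) = \left(-4341 - 13625\right) \left(- \frac{231880801}{23108}\right) = \left(-17966\right) \left(- \frac{231880801}{23108}\right) = \frac{2082985235383}{11554}$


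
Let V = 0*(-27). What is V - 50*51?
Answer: -2550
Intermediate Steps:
V = 0
V - 50*51 = 0 - 50*51 = 0 - 2550 = -2550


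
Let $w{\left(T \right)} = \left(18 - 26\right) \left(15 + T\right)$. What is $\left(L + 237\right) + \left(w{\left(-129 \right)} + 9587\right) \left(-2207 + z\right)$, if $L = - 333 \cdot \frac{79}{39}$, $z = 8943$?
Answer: $\frac{919370744}{13} \approx 7.0721 \cdot 10^{7}$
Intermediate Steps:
$L = - \frac{8769}{13}$ ($L = - 333 \cdot 79 \cdot \frac{1}{39} = \left(-333\right) \frac{79}{39} = - \frac{8769}{13} \approx -674.54$)
$w{\left(T \right)} = -120 - 8 T$ ($w{\left(T \right)} = - 8 \left(15 + T\right) = -120 - 8 T$)
$\left(L + 237\right) + \left(w{\left(-129 \right)} + 9587\right) \left(-2207 + z\right) = \left(- \frac{8769}{13} + 237\right) + \left(\left(-120 - -1032\right) + 9587\right) \left(-2207 + 8943\right) = - \frac{5688}{13} + \left(\left(-120 + 1032\right) + 9587\right) 6736 = - \frac{5688}{13} + \left(912 + 9587\right) 6736 = - \frac{5688}{13} + 10499 \cdot 6736 = - \frac{5688}{13} + 70721264 = \frac{919370744}{13}$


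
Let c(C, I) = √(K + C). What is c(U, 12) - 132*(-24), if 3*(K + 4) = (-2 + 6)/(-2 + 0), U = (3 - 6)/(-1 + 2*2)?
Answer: 3168 + I*√51/3 ≈ 3168.0 + 2.3805*I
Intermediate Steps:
U = -1 (U = -3/(-1 + 4) = -3/3 = -3*⅓ = -1)
K = -14/3 (K = -4 + ((-2 + 6)/(-2 + 0))/3 = -4 + (4/(-2))/3 = -4 + (4*(-½))/3 = -4 + (⅓)*(-2) = -4 - ⅔ = -14/3 ≈ -4.6667)
c(C, I) = √(-14/3 + C)
c(U, 12) - 132*(-24) = √(-42 + 9*(-1))/3 - 132*(-24) = √(-42 - 9)/3 + 3168 = √(-51)/3 + 3168 = (I*√51)/3 + 3168 = I*√51/3 + 3168 = 3168 + I*√51/3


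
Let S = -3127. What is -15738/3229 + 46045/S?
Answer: -197892031/10097083 ≈ -19.599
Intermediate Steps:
-15738/3229 + 46045/S = -15738/3229 + 46045/(-3127) = -15738*1/3229 + 46045*(-1/3127) = -15738/3229 - 46045/3127 = -197892031/10097083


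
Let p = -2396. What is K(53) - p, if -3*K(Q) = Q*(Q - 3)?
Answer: 4538/3 ≈ 1512.7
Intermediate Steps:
K(Q) = -Q*(-3 + Q)/3 (K(Q) = -Q*(Q - 3)/3 = -Q*(-3 + Q)/3)
K(53) - p = (1/3)*53*(3 - 1*53) - 1*(-2396) = (1/3)*53*(3 - 53) + 2396 = (1/3)*53*(-50) + 2396 = -2650/3 + 2396 = 4538/3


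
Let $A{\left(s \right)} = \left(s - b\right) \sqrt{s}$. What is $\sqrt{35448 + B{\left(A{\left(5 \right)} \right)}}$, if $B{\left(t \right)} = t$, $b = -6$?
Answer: $\sqrt{35448 + 11 \sqrt{5}} \approx 188.34$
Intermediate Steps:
$A{\left(s \right)} = \sqrt{s} \left(6 + s\right)$ ($A{\left(s \right)} = \left(s - -6\right) \sqrt{s} = \left(s + 6\right) \sqrt{s} = \left(6 + s\right) \sqrt{s} = \sqrt{s} \left(6 + s\right)$)
$\sqrt{35448 + B{\left(A{\left(5 \right)} \right)}} = \sqrt{35448 + \sqrt{5} \left(6 + 5\right)} = \sqrt{35448 + \sqrt{5} \cdot 11} = \sqrt{35448 + 11 \sqrt{5}}$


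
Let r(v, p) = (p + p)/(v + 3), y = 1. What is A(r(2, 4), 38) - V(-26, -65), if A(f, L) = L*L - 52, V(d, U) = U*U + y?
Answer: -2834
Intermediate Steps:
r(v, p) = 2*p/(3 + v) (r(v, p) = (2*p)/(3 + v) = 2*p/(3 + v))
V(d, U) = 1 + U² (V(d, U) = U*U + 1 = U² + 1 = 1 + U²)
A(f, L) = -52 + L² (A(f, L) = L² - 52 = -52 + L²)
A(r(2, 4), 38) - V(-26, -65) = (-52 + 38²) - (1 + (-65)²) = (-52 + 1444) - (1 + 4225) = 1392 - 1*4226 = 1392 - 4226 = -2834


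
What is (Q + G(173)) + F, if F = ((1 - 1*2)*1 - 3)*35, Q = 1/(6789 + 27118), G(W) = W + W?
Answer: 6984843/33907 ≈ 206.00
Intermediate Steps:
G(W) = 2*W
Q = 1/33907 ≈ 2.9492e-5
F = -140 (F = ((1 - 2)*1 - 3)*35 = (-1*1 - 3)*35 = (-1 - 3)*35 = -4*35 = -140)
(Q + G(173)) + F = (1/33907 + 2*173) - 140 = (1/33907 + 346) - 140 = 11731823/33907 - 140 = 6984843/33907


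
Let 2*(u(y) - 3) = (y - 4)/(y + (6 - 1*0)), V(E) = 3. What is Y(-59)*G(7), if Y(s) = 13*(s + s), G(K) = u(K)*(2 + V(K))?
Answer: -23895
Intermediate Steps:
u(y) = 3 + (-4 + y)/(2*(6 + y)) (u(y) = 3 + ((y - 4)/(y + (6 - 1*0)))/2 = 3 + ((-4 + y)/(y + (6 + 0)))/2 = 3 + ((-4 + y)/(y + 6))/2 = 3 + ((-4 + y)/(6 + y))/2 = 3 + (-4 + y)/(2*(6 + y)))
G(K) = 5*(32 + 7*K)/(2*(6 + K)) (G(K) = ((32 + 7*K)/(2*(6 + K)))*(2 + 3) = ((32 + 7*K)/(2*(6 + K)))*5 = 5*(32 + 7*K)/(2*(6 + K)))
Y(s) = 26*s (Y(s) = 13*(2*s) = 26*s)
Y(-59)*G(7) = (26*(-59))*(5*(32 + 7*7)/(2*(6 + 7))) = -3835*(32 + 49)/13 = -3835*81/13 = -1534*405/26 = -23895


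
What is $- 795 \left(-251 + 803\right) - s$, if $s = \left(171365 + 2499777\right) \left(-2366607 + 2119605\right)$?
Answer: $659776977444$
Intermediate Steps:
$s = -659777416284$ ($s = 2671142 \left(-247002\right) = -659777416284$)
$- 795 \left(-251 + 803\right) - s = - 795 \left(-251 + 803\right) - -659777416284 = \left(-795\right) 552 + 659777416284 = -438840 + 659777416284 = 659776977444$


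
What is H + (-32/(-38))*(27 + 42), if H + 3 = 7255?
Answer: 138892/19 ≈ 7310.1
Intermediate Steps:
H = 7252 (H = -3 + 7255 = 7252)
H + (-32/(-38))*(27 + 42) = 7252 + (-32/(-38))*(27 + 42) = 7252 - 32*(-1/38)*69 = 7252 + (16/19)*69 = 7252 + 1104/19 = 138892/19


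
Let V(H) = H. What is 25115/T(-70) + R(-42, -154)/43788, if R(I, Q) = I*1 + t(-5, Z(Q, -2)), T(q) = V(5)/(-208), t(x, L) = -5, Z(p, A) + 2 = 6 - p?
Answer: -45749001839/43788 ≈ -1.0448e+6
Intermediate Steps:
Z(p, A) = 4 - p (Z(p, A) = -2 + (6 - p) = 4 - p)
T(q) = -5/208 (T(q) = 5/(-208) = 5*(-1/208) = -5/208)
R(I, Q) = -5 + I (R(I, Q) = I*1 - 5 = I - 5 = -5 + I)
25115/T(-70) + R(-42, -154)/43788 = 25115/(-5/208) + (-5 - 42)/43788 = 25115*(-208/5) - 47*1/43788 = -1044784 - 47/43788 = -45749001839/43788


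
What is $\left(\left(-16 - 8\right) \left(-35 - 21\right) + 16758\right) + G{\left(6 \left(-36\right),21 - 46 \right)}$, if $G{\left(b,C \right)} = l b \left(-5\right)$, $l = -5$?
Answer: $12702$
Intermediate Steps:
$G{\left(b,C \right)} = 25 b$ ($G{\left(b,C \right)} = - 5 b \left(-5\right) = 25 b$)
$\left(\left(-16 - 8\right) \left(-35 - 21\right) + 16758\right) + G{\left(6 \left(-36\right),21 - 46 \right)} = \left(\left(-16 - 8\right) \left(-35 - 21\right) + 16758\right) + 25 \cdot 6 \left(-36\right) = \left(\left(-16 - 8\right) \left(-56\right) + 16758\right) + 25 \left(-216\right) = \left(\left(-24\right) \left(-56\right) + 16758\right) - 5400 = \left(1344 + 16758\right) - 5400 = 18102 - 5400 = 12702$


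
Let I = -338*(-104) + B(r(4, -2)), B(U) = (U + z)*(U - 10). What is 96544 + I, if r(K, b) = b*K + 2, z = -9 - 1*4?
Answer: 132000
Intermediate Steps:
z = -13 (z = -9 - 4 = -13)
r(K, b) = 2 + K*b (r(K, b) = K*b + 2 = 2 + K*b)
B(U) = (-13 + U)*(-10 + U) (B(U) = (U - 13)*(U - 10) = (-13 + U)*(-10 + U))
I = 35456 (I = -338*(-104) + (130 + (2 + 4*(-2))**2 - 23*(2 + 4*(-2))) = 35152 + (130 + (2 - 8)**2 - 23*(2 - 8)) = 35152 + (130 + (-6)**2 - 23*(-6)) = 35152 + (130 + 36 + 138) = 35152 + 304 = 35456)
96544 + I = 96544 + 35456 = 132000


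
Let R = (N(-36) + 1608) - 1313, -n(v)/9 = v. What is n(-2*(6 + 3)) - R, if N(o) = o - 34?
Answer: -63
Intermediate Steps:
N(o) = -34 + o
n(v) = -9*v
R = 225 (R = ((-34 - 36) + 1608) - 1313 = (-70 + 1608) - 1313 = 1538 - 1313 = 225)
n(-2*(6 + 3)) - R = -(-18)*(6 + 3) - 1*225 = -(-18)*9 - 225 = -9*(-18) - 225 = 162 - 225 = -63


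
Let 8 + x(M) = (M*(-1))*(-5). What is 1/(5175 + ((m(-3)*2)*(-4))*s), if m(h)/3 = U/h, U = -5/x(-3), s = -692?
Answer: 23/91345 ≈ 0.00025179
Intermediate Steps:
x(M) = -8 + 5*M (x(M) = -8 + (M*(-1))*(-5) = -8 - M*(-5) = -8 + 5*M)
U = 5/23 (U = -5/(-8 + 5*(-3)) = -5/(-8 - 15) = -5/(-23) = -5*(-1/23) = 5/23 ≈ 0.21739)
m(h) = 15/(23*h) (m(h) = 3*(5/(23*h)) = 15/(23*h))
1/(5175 + ((m(-3)*2)*(-4))*s) = 1/(5175 + ((((15/23)/(-3))*2)*(-4))*(-692)) = 1/(5175 + ((((15/23)*(-1/3))*2)*(-4))*(-692)) = 1/(5175 + (-5/23*2*(-4))*(-692)) = 1/(5175 - 10/23*(-4)*(-692)) = 1/(5175 + (40/23)*(-692)) = 1/(5175 - 27680/23) = 1/(91345/23) = 23/91345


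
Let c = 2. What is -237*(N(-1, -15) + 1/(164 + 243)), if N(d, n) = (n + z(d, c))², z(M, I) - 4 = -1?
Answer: -13890333/407 ≈ -34129.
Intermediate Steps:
z(M, I) = 3 (z(M, I) = 4 - 1 = 3)
N(d, n) = (3 + n)² (N(d, n) = (n + 3)² = (3 + n)²)
-237*(N(-1, -15) + 1/(164 + 243)) = -237*((3 - 15)² + 1/(164 + 243)) = -237*((-12)² + 1/407) = -237*(144 + 1/407) = -237*58609/407 = -13890333/407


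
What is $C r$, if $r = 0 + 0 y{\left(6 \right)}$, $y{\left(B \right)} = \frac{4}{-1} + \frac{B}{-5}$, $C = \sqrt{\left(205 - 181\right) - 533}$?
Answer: $0$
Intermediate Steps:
$C = i \sqrt{509}$ ($C = \sqrt{24 - 533} = \sqrt{-509} = i \sqrt{509} \approx 22.561 i$)
$y{\left(B \right)} = -4 - \frac{B}{5}$ ($y{\left(B \right)} = 4 \left(-1\right) + B \left(- \frac{1}{5}\right) = -4 - \frac{B}{5}$)
$r = 0$ ($r = 0 + 0 \left(-4 - \frac{6}{5}\right) = 0 + 0 \left(- \frac{26}{5}\right) = 0 + 0 = 0$)
$C r = i \sqrt{509} \cdot 0 = 0$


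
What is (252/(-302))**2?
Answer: 15876/22801 ≈ 0.69629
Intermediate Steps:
(252/(-302))**2 = (252*(-1/302))**2 = (-126/151)**2 = 15876/22801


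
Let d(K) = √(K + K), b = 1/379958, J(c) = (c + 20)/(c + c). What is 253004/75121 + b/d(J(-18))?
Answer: 253004/75121 - 3*I/379958 ≈ 3.368 - 7.8956e-6*I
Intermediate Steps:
J(c) = (20 + c)/(2*c) (J(c) = (20 + c)/((2*c)) = (20 + c)*(1/(2*c)) = (20 + c)/(2*c))
b = 1/379958 ≈ 2.6319e-6
d(K) = √2*√K (d(K) = √(2*K) = √2*√K)
253004/75121 + b/d(J(-18)) = 253004/75121 + 1/(379958*((√2*√((½)*(20 - 18)/(-18))))) = 253004*(1/75121) + 1/(379958*((√2*√((½)*(-1/18)*2)))) = 253004/75121 + 1/(379958*((√2*√(-1/18)))) = 253004/75121 + 1/(379958*((√2*(I*√2/6)))) = 253004/75121 + 1/(379958*((I/3))) = 253004/75121 + (-3*I)/379958 = 253004/75121 - 3*I/379958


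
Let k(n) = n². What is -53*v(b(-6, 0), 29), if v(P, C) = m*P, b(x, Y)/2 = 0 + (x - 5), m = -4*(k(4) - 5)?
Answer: -51304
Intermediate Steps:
m = -44 (m = -4*(4² - 5) = -4*(16 - 5) = -4*11 = -44)
b(x, Y) = -10 + 2*x (b(x, Y) = 2*(0 + (x - 5)) = 2*(0 + (-5 + x)) = 2*(-5 + x) = -10 + 2*x)
v(P, C) = -44*P
-53*v(b(-6, 0), 29) = -(-2332)*(-10 + 2*(-6)) = -(-2332)*(-10 - 12) = -(-2332)*(-22) = -53*968 = -51304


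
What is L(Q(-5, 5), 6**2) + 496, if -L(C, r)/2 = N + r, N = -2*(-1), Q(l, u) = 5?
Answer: 420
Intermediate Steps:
N = 2
L(C, r) = -4 - 2*r (L(C, r) = -2*(2 + r) = -4 - 2*r)
L(Q(-5, 5), 6**2) + 496 = (-4 - 2*6**2) + 496 = (-4 - 2*36) + 496 = (-4 - 72) + 496 = -76 + 496 = 420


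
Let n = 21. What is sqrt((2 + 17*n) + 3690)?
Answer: sqrt(4049) ≈ 63.632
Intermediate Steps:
sqrt((2 + 17*n) + 3690) = sqrt((2 + 17*21) + 3690) = sqrt((2 + 357) + 3690) = sqrt(359 + 3690) = sqrt(4049)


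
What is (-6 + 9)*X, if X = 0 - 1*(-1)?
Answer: 3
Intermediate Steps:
X = 1 (X = 0 + 1 = 1)
(-6 + 9)*X = (-6 + 9)*1 = 3*1 = 3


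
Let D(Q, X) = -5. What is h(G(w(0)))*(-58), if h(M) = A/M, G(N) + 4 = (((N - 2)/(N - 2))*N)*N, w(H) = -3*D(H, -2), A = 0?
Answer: 0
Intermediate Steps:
w(H) = 15 (w(H) = -3*(-5) = 15)
G(N) = -4 + N² (G(N) = -4 + (((N - 2)/(N - 2))*N)*N = -4 + (((-2 + N)/(-2 + N))*N)*N = -4 + (1*N)*N = -4 + N*N = -4 + N²)
h(M) = 0 (h(M) = 0/M = 0)
h(G(w(0)))*(-58) = 0*(-58) = 0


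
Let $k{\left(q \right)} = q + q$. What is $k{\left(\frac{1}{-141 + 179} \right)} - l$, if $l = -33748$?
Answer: $\frac{641213}{19} \approx 33748.0$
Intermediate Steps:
$k{\left(q \right)} = 2 q$
$k{\left(\frac{1}{-141 + 179} \right)} - l = \frac{2}{-141 + 179} - -33748 = \frac{2}{38} + 33748 = 2 \cdot \frac{1}{38} + 33748 = \frac{1}{19} + 33748 = \frac{641213}{19}$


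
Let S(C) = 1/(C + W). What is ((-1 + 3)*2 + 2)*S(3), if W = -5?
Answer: -3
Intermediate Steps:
S(C) = 1/(-5 + C) (S(C) = 1/(C - 5) = 1/(-5 + C))
((-1 + 3)*2 + 2)*S(3) = ((-1 + 3)*2 + 2)/(-5 + 3) = (2*2 + 2)/(-2) = (4 + 2)*(-½) = 6*(-½) = -3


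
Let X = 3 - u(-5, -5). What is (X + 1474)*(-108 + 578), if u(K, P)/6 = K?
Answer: 708290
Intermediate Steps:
u(K, P) = 6*K
X = 33 (X = 3 - 6*(-5) = 3 - 1*(-30) = 3 + 30 = 33)
(X + 1474)*(-108 + 578) = (33 + 1474)*(-108 + 578) = 1507*470 = 708290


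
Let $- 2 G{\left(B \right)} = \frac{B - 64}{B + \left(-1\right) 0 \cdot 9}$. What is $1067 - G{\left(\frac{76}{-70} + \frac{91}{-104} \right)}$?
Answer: $\frac{1190035}{1098} \approx 1083.8$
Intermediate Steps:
$G{\left(B \right)} = - \frac{-64 + B}{2 B}$ ($G{\left(B \right)} = - \frac{\left(B - 64\right) \frac{1}{B + \left(-1\right) 0 \cdot 9}}{2} = - \frac{\left(-64 + B\right) \frac{1}{B + 0 \cdot 9}}{2} = - \frac{\left(-64 + B\right) \frac{1}{B + 0}}{2} = - \frac{\left(-64 + B\right) \frac{1}{B}}{2} = - \frac{\frac{1}{B} \left(-64 + B\right)}{2} = - \frac{-64 + B}{2 B}$)
$1067 - G{\left(\frac{76}{-70} + \frac{91}{-104} \right)} = 1067 - \frac{64 - \left(\frac{76}{-70} + \frac{91}{-104}\right)}{2 \left(\frac{76}{-70} + \frac{91}{-104}\right)} = 1067 - \frac{64 - \left(76 \left(- \frac{1}{70}\right) + 91 \left(- \frac{1}{104}\right)\right)}{2 \left(76 \left(- \frac{1}{70}\right) + 91 \left(- \frac{1}{104}\right)\right)} = 1067 - \frac{64 - \left(- \frac{38}{35} - \frac{7}{8}\right)}{2 \left(- \frac{38}{35} - \frac{7}{8}\right)} = 1067 - \frac{64 - - \frac{549}{280}}{2 \left(- \frac{549}{280}\right)} = 1067 - \frac{1}{2} \left(- \frac{280}{549}\right) \left(64 + \frac{549}{280}\right) = 1067 - \frac{1}{2} \left(- \frac{280}{549}\right) \frac{18469}{280} = 1067 - - \frac{18469}{1098} = 1067 + \frac{18469}{1098} = \frac{1190035}{1098}$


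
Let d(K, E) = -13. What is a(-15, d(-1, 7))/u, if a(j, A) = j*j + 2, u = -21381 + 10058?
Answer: -227/11323 ≈ -0.020048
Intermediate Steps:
u = -11323
a(j, A) = 2 + j² (a(j, A) = j² + 2 = 2 + j²)
a(-15, d(-1, 7))/u = (2 + (-15)²)/(-11323) = (2 + 225)*(-1/11323) = 227*(-1/11323) = -227/11323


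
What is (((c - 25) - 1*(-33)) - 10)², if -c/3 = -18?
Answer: 2704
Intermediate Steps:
c = 54 (c = -3*(-18) = 54)
(((c - 25) - 1*(-33)) - 10)² = (((54 - 25) - 1*(-33)) - 10)² = ((29 + 33) - 10)² = (62 - 10)² = 52² = 2704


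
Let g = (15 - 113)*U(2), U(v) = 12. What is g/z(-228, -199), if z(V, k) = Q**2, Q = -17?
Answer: -1176/289 ≈ -4.0692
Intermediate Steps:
z(V, k) = 289 (z(V, k) = (-17)**2 = 289)
g = -1176 (g = (15 - 113)*12 = -98*12 = -1176)
g/z(-228, -199) = -1176/289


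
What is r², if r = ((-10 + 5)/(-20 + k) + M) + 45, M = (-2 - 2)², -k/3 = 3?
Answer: 3147076/841 ≈ 3742.1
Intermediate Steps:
k = -9 (k = -3*3 = -9)
M = 16 (M = (-4)² = 16)
r = 1774/29 (r = ((-10 + 5)/(-20 - 9) + 16) + 45 = (-5/(-29) + 16) + 45 = (-5*(-1/29) + 16) + 45 = (5/29 + 16) + 45 = 469/29 + 45 = 1774/29 ≈ 61.172)
r² = (1774/29)² = 3147076/841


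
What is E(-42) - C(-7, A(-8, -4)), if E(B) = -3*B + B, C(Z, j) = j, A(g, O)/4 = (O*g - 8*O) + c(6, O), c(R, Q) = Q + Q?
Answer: -140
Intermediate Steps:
c(R, Q) = 2*Q
A(g, O) = -24*O + 4*O*g (A(g, O) = 4*((O*g - 8*O) + 2*O) = 4*((-8*O + O*g) + 2*O) = 4*(-6*O + O*g) = -24*O + 4*O*g)
E(B) = -2*B
E(-42) - C(-7, A(-8, -4)) = -2*(-42) - 4*(-4)*(-6 - 8) = 84 - 4*(-4)*(-14) = 84 - 1*224 = 84 - 224 = -140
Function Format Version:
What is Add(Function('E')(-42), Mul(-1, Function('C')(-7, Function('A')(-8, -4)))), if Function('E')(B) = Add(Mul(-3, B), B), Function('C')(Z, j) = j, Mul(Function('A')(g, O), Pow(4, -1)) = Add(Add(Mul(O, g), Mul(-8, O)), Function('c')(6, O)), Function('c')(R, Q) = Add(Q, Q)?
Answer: -140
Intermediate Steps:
Function('c')(R, Q) = Mul(2, Q)
Function('A')(g, O) = Add(Mul(-24, O), Mul(4, O, g)) (Function('A')(g, O) = Mul(4, Add(Add(Mul(O, g), Mul(-8, O)), Mul(2, O))) = Mul(4, Add(Add(Mul(-8, O), Mul(O, g)), Mul(2, O))) = Mul(4, Add(Mul(-6, O), Mul(O, g))) = Add(Mul(-24, O), Mul(4, O, g)))
Function('E')(B) = Mul(-2, B)
Add(Function('E')(-42), Mul(-1, Function('C')(-7, Function('A')(-8, -4)))) = Add(Mul(-2, -42), Mul(-1, Mul(4, -4, Add(-6, -8)))) = Add(84, Mul(-1, Mul(4, -4, -14))) = Add(84, Mul(-1, 224)) = Add(84, -224) = -140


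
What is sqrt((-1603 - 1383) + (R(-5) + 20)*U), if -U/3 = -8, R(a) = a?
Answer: I*sqrt(2626) ≈ 51.245*I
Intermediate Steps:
U = 24 (U = -3*(-8) = 24)
sqrt((-1603 - 1383) + (R(-5) + 20)*U) = sqrt((-1603 - 1383) + (-5 + 20)*24) = sqrt(-2986 + 15*24) = sqrt(-2986 + 360) = sqrt(-2626) = I*sqrt(2626)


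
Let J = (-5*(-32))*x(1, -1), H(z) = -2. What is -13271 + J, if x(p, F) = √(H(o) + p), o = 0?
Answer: -13271 + 160*I ≈ -13271.0 + 160.0*I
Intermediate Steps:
x(p, F) = √(-2 + p)
J = 160*I (J = (-5*(-32))*√(-2 + 1) = 160*√(-1) = 160*I ≈ 160.0*I)
-13271 + J = -13271 + 160*I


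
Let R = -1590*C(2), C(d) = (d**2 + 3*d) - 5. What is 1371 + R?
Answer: -6579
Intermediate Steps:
C(d) = -5 + d**2 + 3*d
R = -7950 (R = -1590*(-5 + 2**2 + 3*2) = -1590*(-5 + 4 + 6) = -1590*5 = -7950)
1371 + R = 1371 - 7950 = -6579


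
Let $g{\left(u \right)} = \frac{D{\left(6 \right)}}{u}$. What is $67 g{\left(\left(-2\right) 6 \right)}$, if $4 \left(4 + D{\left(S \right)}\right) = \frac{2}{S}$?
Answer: $\frac{3149}{144} \approx 21.868$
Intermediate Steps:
$D{\left(S \right)} = -4 + \frac{1}{2 S}$ ($D{\left(S \right)} = -4 + \frac{2 \frac{1}{S}}{4} = -4 + \frac{1}{2 S}$)
$g{\left(u \right)} = - \frac{47}{12 u}$ ($g{\left(u \right)} = \frac{-4 + \frac{1}{2 \cdot 6}}{u} = \frac{-4 + \frac{1}{2} \cdot \frac{1}{6}}{u} = \frac{-4 + \frac{1}{12}}{u} = - \frac{47}{12 u}$)
$67 g{\left(\left(-2\right) 6 \right)} = 67 \left(- \frac{47}{12 \left(\left(-2\right) 6\right)}\right) = 67 \left(- \frac{47}{12 \left(-12\right)}\right) = 67 \left(\left(- \frac{47}{12}\right) \left(- \frac{1}{12}\right)\right) = 67 \cdot \frac{47}{144} = \frac{3149}{144}$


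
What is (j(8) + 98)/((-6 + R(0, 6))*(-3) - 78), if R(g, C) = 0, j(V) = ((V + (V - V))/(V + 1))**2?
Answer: -4001/2430 ≈ -1.6465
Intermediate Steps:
j(V) = V**2/(1 + V)**2 (j(V) = ((V + 0)/(1 + V))**2 = (V/(1 + V))**2 = V**2/(1 + V)**2)
(j(8) + 98)/((-6 + R(0, 6))*(-3) - 78) = (8**2/(1 + 8)**2 + 98)/((-6 + 0)*(-3) - 78) = (64/9**2 + 98)/(-6*(-3) - 78) = (64*(1/81) + 98)/(18 - 78) = (64/81 + 98)/(-60) = -1/60*8002/81 = -4001/2430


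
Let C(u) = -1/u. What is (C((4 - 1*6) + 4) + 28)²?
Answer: 3025/4 ≈ 756.25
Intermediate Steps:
(C((4 - 1*6) + 4) + 28)² = (-1/((4 - 1*6) + 4) + 28)² = (-1/((4 - 6) + 4) + 28)² = (-1/(-2 + 4) + 28)² = (-1/2 + 28)² = (-1*½ + 28)² = (-½ + 28)² = (55/2)² = 3025/4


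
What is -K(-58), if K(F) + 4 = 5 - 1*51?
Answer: 50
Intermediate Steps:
K(F) = -50 (K(F) = -4 + (5 - 1*51) = -4 + (5 - 51) = -4 - 46 = -50)
-K(-58) = -1*(-50) = 50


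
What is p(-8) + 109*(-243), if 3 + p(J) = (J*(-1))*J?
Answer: -26554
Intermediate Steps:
p(J) = -3 - J² (p(J) = -3 + (J*(-1))*J = -3 + (-J)*J = -3 - J²)
p(-8) + 109*(-243) = (-3 - 1*(-8)²) + 109*(-243) = (-3 - 1*64) - 26487 = (-3 - 64) - 26487 = -67 - 26487 = -26554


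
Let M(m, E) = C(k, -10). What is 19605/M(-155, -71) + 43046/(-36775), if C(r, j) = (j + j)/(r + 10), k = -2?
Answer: -288432596/36775 ≈ -7843.2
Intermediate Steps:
C(r, j) = 2*j/(10 + r) (C(r, j) = (2*j)/(10 + r) = 2*j/(10 + r))
M(m, E) = -5/2 (M(m, E) = 2*(-10)/(10 - 2) = 2*(-10)/8 = 2*(-10)*(⅛) = -5/2)
19605/M(-155, -71) + 43046/(-36775) = 19605/(-5/2) + 43046/(-36775) = 19605*(-⅖) + 43046*(-1/36775) = -7842 - 43046/36775 = -288432596/36775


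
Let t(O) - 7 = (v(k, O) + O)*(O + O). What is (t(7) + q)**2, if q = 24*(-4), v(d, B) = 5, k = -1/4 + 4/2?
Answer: 6241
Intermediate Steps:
k = 7/4 (k = -1*1/4 + 4*(1/2) = -1/4 + 2 = 7/4 ≈ 1.7500)
t(O) = 7 + 2*O*(5 + O) (t(O) = 7 + (5 + O)*(O + O) = 7 + (5 + O)*(2*O) = 7 + 2*O*(5 + O))
q = -96
(t(7) + q)**2 = ((7 + 2*7**2 + 10*7) - 96)**2 = ((7 + 2*49 + 70) - 96)**2 = ((7 + 98 + 70) - 96)**2 = (175 - 96)**2 = 79**2 = 6241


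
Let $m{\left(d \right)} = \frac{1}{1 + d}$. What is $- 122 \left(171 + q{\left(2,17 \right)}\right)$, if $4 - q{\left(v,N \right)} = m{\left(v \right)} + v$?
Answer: $- \frac{63196}{3} \approx -21065.0$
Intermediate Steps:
$q{\left(v,N \right)} = 4 - v - \frac{1}{1 + v}$ ($q{\left(v,N \right)} = 4 - \left(\frac{1}{1 + v} + v\right) = 4 - \left(v + \frac{1}{1 + v}\right) = 4 - v - \frac{1}{1 + v}$)
$- 122 \left(171 + q{\left(2,17 \right)}\right) = - 122 \left(171 + \frac{-1 + \left(1 + 2\right) \left(4 - 2\right)}{1 + 2}\right) = - 122 \left(171 + \frac{-1 + 3 \left(4 - 2\right)}{3}\right) = - 122 \left(171 + \frac{-1 + 3 \cdot 2}{3}\right) = - 122 \left(171 + \frac{-1 + 6}{3}\right) = - 122 \left(171 + \frac{1}{3} \cdot 5\right) = - 122 \left(171 + \frac{5}{3}\right) = \left(-122\right) \frac{518}{3} = - \frac{63196}{3}$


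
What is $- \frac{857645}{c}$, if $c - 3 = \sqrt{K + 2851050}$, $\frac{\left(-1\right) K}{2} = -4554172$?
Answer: $\frac{514587}{2391877} - \frac{171529 \sqrt{11959394}}{2391877} \approx -247.79$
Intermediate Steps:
$K = 9108344$ ($K = \left(-2\right) \left(-4554172\right) = 9108344$)
$c = 3 + \sqrt{11959394}$ ($c = 3 + \sqrt{9108344 + 2851050} = 3 + \sqrt{11959394} \approx 3461.2$)
$- \frac{857645}{c} = - \frac{857645}{3 + \sqrt{11959394}}$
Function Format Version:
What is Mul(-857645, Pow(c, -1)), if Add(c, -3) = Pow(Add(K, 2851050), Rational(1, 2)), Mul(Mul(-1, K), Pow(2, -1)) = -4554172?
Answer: Add(Rational(514587, 2391877), Mul(Rational(-171529, 2391877), Pow(11959394, Rational(1, 2)))) ≈ -247.79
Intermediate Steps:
K = 9108344 (K = Mul(-2, -4554172) = 9108344)
c = Add(3, Pow(11959394, Rational(1, 2))) (c = Add(3, Pow(Add(9108344, 2851050), Rational(1, 2))) = Add(3, Pow(11959394, Rational(1, 2))) ≈ 3461.2)
Mul(-857645, Pow(c, -1)) = Mul(-857645, Pow(Add(3, Pow(11959394, Rational(1, 2))), -1))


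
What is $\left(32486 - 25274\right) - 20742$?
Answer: $-13530$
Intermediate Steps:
$\left(32486 - 25274\right) - 20742 = 7212 - 20742 = -13530$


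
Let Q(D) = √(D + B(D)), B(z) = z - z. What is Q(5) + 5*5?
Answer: 25 + √5 ≈ 27.236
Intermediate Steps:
B(z) = 0
Q(D) = √D (Q(D) = √(D + 0) = √D)
Q(5) + 5*5 = √5 + 5*5 = √5 + 25 = 25 + √5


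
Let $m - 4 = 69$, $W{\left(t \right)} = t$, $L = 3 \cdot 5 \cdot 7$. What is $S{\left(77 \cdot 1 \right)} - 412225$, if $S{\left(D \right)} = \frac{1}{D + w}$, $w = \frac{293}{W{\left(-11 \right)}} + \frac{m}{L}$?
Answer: $- \frac{24310143770}{58973} \approx -4.1223 \cdot 10^{5}$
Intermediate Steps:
$L = 105$ ($L = 15 \cdot 7 = 105$)
$m = 73$ ($m = 4 + 69 = 73$)
$w = - \frac{29962}{1155}$ ($w = \frac{293}{-11} + \frac{73}{105} = 293 \left(- \frac{1}{11}\right) + 73 \cdot \frac{1}{105} = - \frac{293}{11} + \frac{73}{105} = - \frac{29962}{1155} \approx -25.941$)
$S{\left(D \right)} = \frac{1}{- \frac{29962}{1155} + D}$ ($S{\left(D \right)} = \frac{1}{D - \frac{29962}{1155}} = \frac{1}{- \frac{29962}{1155} + D}$)
$S{\left(77 \cdot 1 \right)} - 412225 = \frac{1155}{-29962 + 1155 \cdot 77 \cdot 1} - 412225 = \frac{1155}{-29962 + 1155 \cdot 77} - 412225 = \frac{1155}{-29962 + 88935} - 412225 = \frac{1155}{58973} - 412225 = - \frac{24310143770}{58973}$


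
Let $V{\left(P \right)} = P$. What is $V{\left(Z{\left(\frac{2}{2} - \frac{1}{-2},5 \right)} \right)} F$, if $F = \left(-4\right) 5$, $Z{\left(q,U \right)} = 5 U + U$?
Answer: $-600$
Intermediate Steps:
$Z{\left(q,U \right)} = 6 U$
$F = -20$
$V{\left(Z{\left(\frac{2}{2} - \frac{1}{-2},5 \right)} \right)} F = 6 \cdot 5 \left(-20\right) = 30 \left(-20\right) = -600$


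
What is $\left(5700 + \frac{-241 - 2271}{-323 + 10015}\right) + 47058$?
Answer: $\frac{127832006}{2423} \approx 52758.0$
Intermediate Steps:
$\left(5700 + \frac{-241 - 2271}{-323 + 10015}\right) + 47058 = \left(5700 - \frac{2512}{9692}\right) + 47058 = \left(5700 - \frac{628}{2423}\right) + 47058 = \frac{13810472}{2423} + 47058 = \frac{127832006}{2423}$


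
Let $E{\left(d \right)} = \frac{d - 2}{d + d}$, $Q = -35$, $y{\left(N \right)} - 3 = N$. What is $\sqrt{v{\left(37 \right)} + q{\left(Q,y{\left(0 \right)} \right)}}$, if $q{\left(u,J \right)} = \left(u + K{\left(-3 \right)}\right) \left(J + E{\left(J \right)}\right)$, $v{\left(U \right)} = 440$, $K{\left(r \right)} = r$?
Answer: $\frac{\sqrt{2877}}{3} \approx 17.879$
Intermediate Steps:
$y{\left(N \right)} = 3 + N$
$E{\left(d \right)} = \frac{-2 + d}{2 d}$
$q{\left(u,J \right)} = \left(-3 + u\right) \left(J + \frac{-2 + J}{2 J}\right)$ ($q{\left(u,J \right)} = \left(u - 3\right) \left(J + \frac{-2 + J}{2 J}\right) = \left(-3 + u\right) \left(J + \frac{-2 + J}{2 J}\right)$)
$\sqrt{v{\left(37 \right)} + q{\left(Q,y{\left(0 \right)} \right)}} = \sqrt{440 + \left(- \frac{3}{2} + \frac{1}{2} \left(-35\right) - 3 \left(3 + 0\right) + \frac{3}{3 + 0} + \left(3 + 0\right) \left(-35\right) - - \frac{35}{3 + 0}\right)} = \sqrt{440 - \left(133 - \frac{38}{3}\right)} = \sqrt{440 - \left(132 - \frac{35}{3}\right)} = \sqrt{440 - \frac{361}{3}} = \sqrt{\frac{959}{3}} = \frac{\sqrt{2877}}{3}$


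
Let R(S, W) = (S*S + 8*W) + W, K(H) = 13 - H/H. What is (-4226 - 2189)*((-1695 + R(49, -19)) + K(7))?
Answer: -3509005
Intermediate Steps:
K(H) = 12 (K(H) = 13 - 1*1 = 13 - 1 = 12)
R(S, W) = S² + 9*W (R(S, W) = (S² + 8*W) + W = S² + 9*W)
(-4226 - 2189)*((-1695 + R(49, -19)) + K(7)) = (-4226 - 2189)*((-1695 + (49² + 9*(-19))) + 12) = -6415*((-1695 + (2401 - 171)) + 12) = -6415*((-1695 + 2230) + 12) = -6415*(535 + 12) = -6415*547 = -3509005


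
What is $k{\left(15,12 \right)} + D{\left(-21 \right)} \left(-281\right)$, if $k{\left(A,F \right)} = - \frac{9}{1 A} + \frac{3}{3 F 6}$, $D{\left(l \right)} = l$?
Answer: $\frac{2124149}{360} \approx 5900.4$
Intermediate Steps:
$k{\left(A,F \right)} = - \frac{9}{A} + \frac{1}{6 F}$ ($k{\left(A,F \right)} = - \frac{9}{A} + \frac{3}{18 F} = - \frac{9}{A} + 3 \frac{1}{18 F} = - \frac{9}{A} + \frac{1}{6 F}$)
$k{\left(15,12 \right)} + D{\left(-21 \right)} \left(-281\right) = \left(- \frac{9}{15} + \frac{1}{6 \cdot 12}\right) - -5901 = \left(\left(-9\right) \frac{1}{15} + \frac{1}{6} \cdot \frac{1}{12}\right) + 5901 = \left(- \frac{3}{5} + \frac{1}{72}\right) + 5901 = - \frac{211}{360} + 5901 = \frac{2124149}{360}$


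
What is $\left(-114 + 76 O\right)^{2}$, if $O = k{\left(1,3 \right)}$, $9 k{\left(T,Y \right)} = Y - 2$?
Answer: $\frac{902500}{81} \approx 11142.0$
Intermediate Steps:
$k{\left(T,Y \right)} = - \frac{2}{9} + \frac{Y}{9}$ ($k{\left(T,Y \right)} = \frac{Y - 2}{9} = \frac{-2 + Y}{9} = - \frac{2}{9} + \frac{Y}{9}$)
$O = \frac{1}{9}$ ($O = - \frac{2}{9} + \frac{1}{9} \cdot 3 = - \frac{2}{9} + \frac{1}{3} = \frac{1}{9} \approx 0.11111$)
$\left(-114 + 76 O\right)^{2} = \left(-114 + 76 \cdot \frac{1}{9}\right)^{2} = \left(-114 + \frac{76}{9}\right)^{2} = \left(- \frac{950}{9}\right)^{2} = \frac{902500}{81}$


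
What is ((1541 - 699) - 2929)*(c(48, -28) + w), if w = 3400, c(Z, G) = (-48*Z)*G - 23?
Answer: -141684343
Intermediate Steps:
c(Z, G) = -23 - 48*G*Z (c(Z, G) = -48*G*Z - 23 = -23 - 48*G*Z)
((1541 - 699) - 2929)*(c(48, -28) + w) = ((1541 - 699) - 2929)*((-23 - 48*(-28)*48) + 3400) = (842 - 2929)*((-23 + 64512) + 3400) = -2087*(64489 + 3400) = -2087*67889 = -141684343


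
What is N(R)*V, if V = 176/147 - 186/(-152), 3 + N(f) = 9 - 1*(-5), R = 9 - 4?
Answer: 297517/11172 ≈ 26.631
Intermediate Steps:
R = 5
N(f) = 11 (N(f) = -3 + (9 - 1*(-5)) = -3 + (9 + 5) = -3 + 14 = 11)
V = 27047/11172 (V = 176*(1/147) - 186*(-1/152) = 176/147 + 93/76 = 27047/11172 ≈ 2.4210)
N(R)*V = 11*(27047/11172) = 297517/11172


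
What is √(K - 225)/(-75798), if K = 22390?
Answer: -√22165/75798 ≈ -0.0019642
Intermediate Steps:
√(K - 225)/(-75798) = √(22390 - 225)/(-75798) = √22165*(-1/75798) = -√22165/75798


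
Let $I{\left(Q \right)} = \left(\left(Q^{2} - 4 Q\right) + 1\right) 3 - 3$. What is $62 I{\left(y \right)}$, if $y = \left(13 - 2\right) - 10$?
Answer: $-558$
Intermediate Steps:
$y = 1$ ($y = 11 - 10 = 1$)
$I{\left(Q \right)} = - 12 Q + 3 Q^{2}$ ($I{\left(Q \right)} = \left(1 + Q^{2} - 4 Q\right) 3 - 3 = \left(3 - 12 Q + 3 Q^{2}\right) - 3 = - 12 Q + 3 Q^{2}$)
$62 I{\left(y \right)} = 62 \cdot 3 \cdot 1 \left(-4 + 1\right) = 62 \cdot 3 \cdot 1 \left(-3\right) = 62 \left(-9\right) = -558$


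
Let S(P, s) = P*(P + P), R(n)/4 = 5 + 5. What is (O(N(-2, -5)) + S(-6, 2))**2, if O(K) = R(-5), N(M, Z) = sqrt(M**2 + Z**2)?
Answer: 12544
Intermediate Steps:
R(n) = 40 (R(n) = 4*(5 + 5) = 4*10 = 40)
S(P, s) = 2*P**2 (S(P, s) = P*(2*P) = 2*P**2)
O(K) = 40
(O(N(-2, -5)) + S(-6, 2))**2 = (40 + 2*(-6)**2)**2 = (40 + 2*36)**2 = (40 + 72)**2 = 112**2 = 12544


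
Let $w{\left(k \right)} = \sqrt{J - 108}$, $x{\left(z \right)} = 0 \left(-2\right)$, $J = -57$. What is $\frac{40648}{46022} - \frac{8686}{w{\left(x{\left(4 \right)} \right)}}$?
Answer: $\frac{20324}{23011} + \frac{8686 i \sqrt{165}}{165} \approx 0.88323 + 676.2 i$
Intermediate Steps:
$x{\left(z \right)} = 0$
$w{\left(k \right)} = i \sqrt{165}$ ($w{\left(k \right)} = \sqrt{-57 - 108} = \sqrt{-165} = i \sqrt{165}$)
$\frac{40648}{46022} - \frac{8686}{w{\left(x{\left(4 \right)} \right)}} = \frac{40648}{46022} - \frac{8686}{i \sqrt{165}} = 40648 \cdot \frac{1}{46022} - 8686 \left(- \frac{i \sqrt{165}}{165}\right) = \frac{20324}{23011} + \frac{8686 i \sqrt{165}}{165}$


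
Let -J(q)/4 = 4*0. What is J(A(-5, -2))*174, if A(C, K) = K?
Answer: 0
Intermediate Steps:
J(q) = 0 (J(q) = -16*0 = -4*0 = 0)
J(A(-5, -2))*174 = 0*174 = 0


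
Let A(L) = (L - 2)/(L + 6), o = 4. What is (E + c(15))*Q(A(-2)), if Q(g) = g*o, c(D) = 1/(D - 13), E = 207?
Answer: -830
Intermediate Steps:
A(L) = (-2 + L)/(6 + L)
c(D) = 1/(-13 + D)
Q(g) = 4*g (Q(g) = g*4 = 4*g)
(E + c(15))*Q(A(-2)) = (207 + 1/(-13 + 15))*(4*((-2 - 2)/(6 - 2))) = (207 + 1/2)*(4*(-4/4)) = (207 + ½)*(4*((¼)*(-4))) = 415*(4*(-1))/2 = (415/2)*(-4) = -830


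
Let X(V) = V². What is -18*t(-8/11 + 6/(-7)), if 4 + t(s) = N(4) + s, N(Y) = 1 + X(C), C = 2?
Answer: 810/77 ≈ 10.519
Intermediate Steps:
N(Y) = 5 (N(Y) = 1 + 2² = 1 + 4 = 5)
t(s) = 1 + s (t(s) = -4 + (5 + s) = 1 + s)
-18*t(-8/11 + 6/(-7)) = -18*(1 + (-8/11 + 6/(-7))) = -18*(1 + (-8*1/11 + 6*(-⅐))) = -18*(1 + (-8/11 - 6/7)) = -18*(1 - 122/77) = -18*(-45/77) = 810/77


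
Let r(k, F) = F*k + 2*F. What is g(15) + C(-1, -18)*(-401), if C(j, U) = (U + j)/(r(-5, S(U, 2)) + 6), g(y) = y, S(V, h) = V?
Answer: 8519/60 ≈ 141.98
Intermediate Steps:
r(k, F) = 2*F + F*k
C(j, U) = (U + j)/(6 - 3*U) (C(j, U) = (U + j)/(U*(2 - 5) + 6) = (U + j)/(U*(-3) + 6) = (U + j)/(-3*U + 6) = (U + j)/(6 - 3*U))
g(15) + C(-1, -18)*(-401) = 15 + ((-18 - 1)/(3*(2 - 1*(-18))))*(-401) = 15 + ((1/3)*(-19)/(2 + 18))*(-401) = 15 + ((1/3)*(-19)/20)*(-401) = 15 + ((1/3)*(1/20)*(-19))*(-401) = 15 - 19/60*(-401) = 15 + 7619/60 = 8519/60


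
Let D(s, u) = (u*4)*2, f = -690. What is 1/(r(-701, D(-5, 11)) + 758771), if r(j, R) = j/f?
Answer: 690/523552691 ≈ 1.3179e-6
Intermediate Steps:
D(s, u) = 8*u (D(s, u) = (4*u)*2 = 8*u)
r(j, R) = -j/690 (r(j, R) = j/(-690) = j*(-1/690) = -j/690)
1/(r(-701, D(-5, 11)) + 758771) = 1/(-1/690*(-701) + 758771) = 1/(701/690 + 758771) = 1/(523552691/690) = 690/523552691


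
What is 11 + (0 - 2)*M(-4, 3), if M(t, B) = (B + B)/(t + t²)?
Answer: 10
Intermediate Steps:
M(t, B) = 2*B/(t + t²) (M(t, B) = (2*B)/(t + t²) = 2*B/(t + t²))
11 + (0 - 2)*M(-4, 3) = 11 + (0 - 2)*(2*3/(-4*(1 - 4))) = 11 - 4*3*(-1)/(4*(-3)) = 11 - 4*3*(-1)*(-1)/(4*3) = 11 - 2*½ = 11 - 1 = 10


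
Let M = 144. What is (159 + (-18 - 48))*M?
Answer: 13392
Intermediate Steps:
(159 + (-18 - 48))*M = (159 + (-18 - 48))*144 = (159 - 66)*144 = 93*144 = 13392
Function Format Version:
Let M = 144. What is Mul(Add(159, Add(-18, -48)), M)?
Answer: 13392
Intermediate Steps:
Mul(Add(159, Add(-18, -48)), M) = Mul(Add(159, Add(-18, -48)), 144) = Mul(Add(159, -66), 144) = Mul(93, 144) = 13392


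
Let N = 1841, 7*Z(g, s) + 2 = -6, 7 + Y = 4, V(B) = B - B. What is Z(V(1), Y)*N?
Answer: -2104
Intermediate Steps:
V(B) = 0
Y = -3 (Y = -7 + 4 = -3)
Z(g, s) = -8/7 (Z(g, s) = -2/7 + (⅐)*(-6) = -2/7 - 6/7 = -8/7)
Z(V(1), Y)*N = -8/7*1841 = -2104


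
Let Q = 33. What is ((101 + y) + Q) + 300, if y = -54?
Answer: 380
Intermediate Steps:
((101 + y) + Q) + 300 = ((101 - 54) + 33) + 300 = (47 + 33) + 300 = 80 + 300 = 380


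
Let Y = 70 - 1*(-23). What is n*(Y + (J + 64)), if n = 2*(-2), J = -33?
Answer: -496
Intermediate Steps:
Y = 93 (Y = 70 + 23 = 93)
n = -4
n*(Y + (J + 64)) = -4*(93 + (-33 + 64)) = -4*(93 + 31) = -4*124 = -496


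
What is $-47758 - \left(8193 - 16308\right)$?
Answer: $-39643$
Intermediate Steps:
$-47758 - \left(8193 - 16308\right) = -47758 - -8115 = -47758 + 8115 = -39643$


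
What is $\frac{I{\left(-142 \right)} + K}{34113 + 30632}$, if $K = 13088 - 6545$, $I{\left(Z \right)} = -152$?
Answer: $\frac{6391}{64745} \approx 0.09871$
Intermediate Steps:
$K = 6543$
$\frac{I{\left(-142 \right)} + K}{34113 + 30632} = \frac{-152 + 6543}{34113 + 30632} = \frac{6391}{64745}$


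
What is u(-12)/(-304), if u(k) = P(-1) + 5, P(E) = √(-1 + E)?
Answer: -5/304 - I*√2/304 ≈ -0.016447 - 0.004652*I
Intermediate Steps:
u(k) = 5 + I*√2 (u(k) = √(-1 - 1) + 5 = √(-2) + 5 = I*√2 + 5 = 5 + I*√2)
u(-12)/(-304) = (5 + I*√2)/(-304) = (5 + I*√2)*(-1/304) = -5/304 - I*√2/304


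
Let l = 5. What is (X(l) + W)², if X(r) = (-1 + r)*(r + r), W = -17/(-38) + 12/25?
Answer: 1511732161/902500 ≈ 1675.0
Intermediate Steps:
W = 881/950 (W = -17*(-1/38) + 12*(1/25) = 17/38 + 12/25 = 881/950 ≈ 0.92737)
X(r) = 2*r*(-1 + r) (X(r) = (-1 + r)*(2*r) = 2*r*(-1 + r))
(X(l) + W)² = (2*5*(-1 + 5) + 881/950)² = (2*5*4 + 881/950)² = (40 + 881/950)² = (38881/950)² = 1511732161/902500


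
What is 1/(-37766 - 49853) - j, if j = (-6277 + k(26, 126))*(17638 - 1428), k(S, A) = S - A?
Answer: 9057278544229/87619 ≈ 1.0337e+8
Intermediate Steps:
j = -103371170 (j = (-6277 + (26 - 1*126))*(17638 - 1428) = (-6277 + (26 - 126))*16210 = (-6277 - 100)*16210 = -6377*16210 = -103371170)
1/(-37766 - 49853) - j = 1/(-37766 - 49853) - 1*(-103371170) = 1/(-87619) + 103371170 = -1/87619 + 103371170 = 9057278544229/87619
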